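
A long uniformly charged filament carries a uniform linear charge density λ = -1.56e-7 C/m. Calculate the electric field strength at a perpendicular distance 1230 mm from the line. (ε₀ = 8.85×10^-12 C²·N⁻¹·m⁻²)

Take a coaxial cylindrical Gaussian surface of radius r = 1230 mm and length L.
Q_enc = λL, so λ_enc = -1.56e-7 C/m.
Applying ∮E·dA = Q_enc/ε₀ with the end caps contributing no flux:
E = |λ_enc|/(2πε₀r) = (1.56×10^-7)/(2π·8.85×10^-12·1.23) = 2.28e3 N/C.

E ≈ 2.28e3 N/C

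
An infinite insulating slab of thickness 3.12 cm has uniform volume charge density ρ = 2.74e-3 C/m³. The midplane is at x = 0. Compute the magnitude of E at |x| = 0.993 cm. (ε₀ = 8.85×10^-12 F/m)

E ≈ 3.07×10^6 N/C

By symmetry E is perpendicular to the slab. A Gaussian pillbox from −0.993 cm to +0.993 cm (face area A) lies entirely within the slab.
Q_enc = ρ·(2x)·A and flux = 2EA, so 2EA = 2ρxA/ε₀ ⇒ E = |ρ|x/ε₀.
E = (2.74×10^-3)(0.00993)/(8.85×10^-12) = 3.07e6 N/C.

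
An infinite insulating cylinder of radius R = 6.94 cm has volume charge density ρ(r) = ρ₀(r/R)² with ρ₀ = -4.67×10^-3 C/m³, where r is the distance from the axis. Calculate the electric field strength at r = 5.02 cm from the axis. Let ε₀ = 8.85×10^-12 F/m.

|E| ≈ 3.47×10^6 V/m

Choose a coaxial cylinder of radius r = 5.02 cm (arbitrary length L) as the Gaussian surface (r < R).
λ_enc = ∫₀^r ρ(r')·2πr' dr' = (2πρ₀/R²)·r^4/4 = -9.672e-6 C/m.
By Gauss's law (flux through the curved wall only), E·2πrL = λ_enc L/ε₀.
E = |λ_enc|/(2πε₀r) = (9.672×10^-6)/(2π·8.85×10^-12·0.0502) = 3.47×10^6 N/C.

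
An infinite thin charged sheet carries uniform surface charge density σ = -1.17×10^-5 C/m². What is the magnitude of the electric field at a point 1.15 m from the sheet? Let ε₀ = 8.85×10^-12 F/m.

6.61×10^5 N/C

By planar symmetry E is perpendicular to the sheet and uniform; use a Gaussian pillbox with flat faces of area A on each side of the sheet.
Flux Φ = 2EA and Q_enc = σA, so 2EA = σA/ε₀ ⇒ E = |σ|/(2ε₀), independent of distance.
E = |σ|/(2ε₀) = (1.17e-5)/(2·8.85×10^-12) = 6.61×10^5 N/C.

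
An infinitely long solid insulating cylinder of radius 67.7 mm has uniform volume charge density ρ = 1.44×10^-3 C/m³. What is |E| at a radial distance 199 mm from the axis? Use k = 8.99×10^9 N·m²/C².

1.87×10^6 V/m

By cylindrical symmetry E is radial; use a coaxial Gaussian cylinder of radius 199 mm and length L (r > 67.7 mm, full cross-section enclosed).
λ_enc = ρ·πR² = (1.44×10^-3)π(0.0677)² = 2.073×10^-5 C/m.
By Gauss's law (flux through the curved wall only), E·2πrL = λ_enc L/ε₀.
E = 2k|λ_enc|/r = 2(8.99×10^9)(2.073×10^-5)/(0.199) = 1.87e6 N/C.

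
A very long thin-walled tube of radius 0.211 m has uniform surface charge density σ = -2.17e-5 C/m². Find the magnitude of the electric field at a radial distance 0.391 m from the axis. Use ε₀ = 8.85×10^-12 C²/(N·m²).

E ≈ 1.32×10^6 N/C

Choose a coaxial cylinder of radius r = 0.391 m (arbitrary length L) as the Gaussian surface (r > 0.211 m).
The whole shell is enclosed: λ_enc = σ·2πR = (-2.17×10^-5)·2π·(0.211) = -2.877e-5 C/m.
Since E is radial and uniform over the curved surface, Φ = E·2πrL = Q_enc/ε₀ = λ_enc L/ε₀.
E = |λ_enc|/(2πε₀r) = (2.877×10^-5)/(2π·8.85×10^-12·0.391) = 1.32×10^6 N/C.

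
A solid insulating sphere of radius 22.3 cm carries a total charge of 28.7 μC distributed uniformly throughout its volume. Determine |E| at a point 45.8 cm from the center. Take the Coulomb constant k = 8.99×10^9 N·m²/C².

1.23×10^6 V/m

Use a concentric Gaussian sphere at r = 45.8 cm (r > R, so the entire charge is enclosed).
Q_enc = 28.7 μC = 2.87×10^-5 C.
By Gauss's law, ∮E·dA = E·4πr² = Q_enc/ε₀.
E = k|Q_enc|/r² = (8.99×10^9)(2.87×10^-5)/(0.458)² = 1.23e6 N/C.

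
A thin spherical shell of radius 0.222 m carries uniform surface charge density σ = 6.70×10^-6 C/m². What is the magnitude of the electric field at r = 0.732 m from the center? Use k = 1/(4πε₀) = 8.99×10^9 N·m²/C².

Symmetry ⇒ E = E(r) r̂. Gaussian sphere of radius r = 0.732 m (r > 0.222 m).
The entire shell is enclosed: Q_enc = σ·4πR² = (6.70×10^-6)·4π·(0.222)² = 4.149e-6 C.
By Gauss's law, ∮E·dA = E·4πr² = Q_enc/ε₀.
E = k|Q_enc|/r² = (8.99×10^9)(4.149×10^-6)/(0.732)² = 6.96×10^4 N/C.

E ≈ 6.96e4 N/C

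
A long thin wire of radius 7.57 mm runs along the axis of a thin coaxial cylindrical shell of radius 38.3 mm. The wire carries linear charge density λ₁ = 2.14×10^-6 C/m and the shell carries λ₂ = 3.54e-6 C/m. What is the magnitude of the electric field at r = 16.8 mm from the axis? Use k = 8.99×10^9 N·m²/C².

|E| = 2.29×10^6 N/C

Choose a coaxial cylinder of radius r = 16.8 mm (arbitrary length L) as the Gaussian surface (between the conductors, 7.57 mm < r < 38.3 mm).
The shell at 38.3 mm lies outside the Gaussian surface, so λ_enc = λ₁ = 2.14×10^-6 C/m.
By Gauss's law (flux through the curved wall only), E·2πrL = λ_enc L/ε₀.
E = 2k|λ_enc|/r = 2(8.99×10^9)(2.14e-6)/(0.0168) = 2.29e6 N/C.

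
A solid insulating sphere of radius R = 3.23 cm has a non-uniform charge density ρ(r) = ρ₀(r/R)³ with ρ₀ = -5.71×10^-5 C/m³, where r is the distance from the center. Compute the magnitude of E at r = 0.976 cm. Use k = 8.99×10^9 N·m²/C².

|E| = 289 V/m

Use a concentric Gaussian sphere at r = 0.976 cm (r < R).
Q_enc = ∫₀^r ρ(r')·4πr'² dr' = (4πρ₀/R³) ∫₀^r r'^5 dr' = 4πρ₀ r^6/(6·R³) = -3.068e-12 C.
Gauss's law: E·4πr² = Q_enc/ε₀.
E = k|Q_enc|/r² = (8.99×10^9)(3.068×10^-12)/(0.00976)² = 289 N/C.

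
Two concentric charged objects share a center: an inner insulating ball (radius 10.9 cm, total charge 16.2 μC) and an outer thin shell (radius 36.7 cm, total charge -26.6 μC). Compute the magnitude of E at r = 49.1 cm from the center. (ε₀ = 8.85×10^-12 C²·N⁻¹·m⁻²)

E ≈ 3.88×10^5 V/m

Symmetry ⇒ E = E(r) r̂. Gaussian sphere of radius r = 49.1 cm (r > 36.7 cm, enclosing both).
Q_enc = (16.2 μC) + (-26.6 μC) = -1.04×10^-5 C.
Gauss's law: E·4πr² = Q_enc/ε₀.
E = |Q_enc|/(4πε₀r²) = (1.04×10^-5)/(4π·8.85×10^-12·(0.491)²) = 3.88e5 N/C.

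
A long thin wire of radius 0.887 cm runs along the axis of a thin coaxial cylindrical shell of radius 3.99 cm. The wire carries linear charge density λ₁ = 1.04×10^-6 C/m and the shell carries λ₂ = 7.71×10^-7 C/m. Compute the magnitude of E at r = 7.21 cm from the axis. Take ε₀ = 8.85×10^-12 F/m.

|E| ≈ 4.52×10^5 N/C

Take a coaxial cylindrical Gaussian surface of radius r = 7.21 cm and length L (r > 3.99 cm, enclosing both).
λ_enc = λ₁ + λ₂ = (1.04e-6) + (7.71e-7) = 1.811e-6 C/m.
By Gauss's law (flux through the curved wall only), E·2πrL = λ_enc L/ε₀.
E = |λ_enc|/(2πε₀r) = (1.811×10^-6)/(2π·8.85×10^-12·0.0721) = 4.52×10^5 N/C.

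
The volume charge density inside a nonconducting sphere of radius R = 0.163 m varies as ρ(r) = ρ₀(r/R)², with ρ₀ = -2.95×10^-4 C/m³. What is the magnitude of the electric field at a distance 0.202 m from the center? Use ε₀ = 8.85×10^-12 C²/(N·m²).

E ≈ 7.08×10^5 N/C

By spherical symmetry E is radial; choose a Gaussian sphere of radius r = 0.202 m (r > R, all charge enclosed).
Q_enc = 4π ∫₀^R ρ₀(r'/R)^2 r'² dr' = 4πρ₀R³/5 = -3.211×10^-6 C.
Gauss's law: E·4πr² = Q_enc/ε₀.
E = |Q_enc|/(4πε₀r²) = (3.211×10^-6)/(4π·8.85×10^-12·(0.202)²) = 7.08e5 N/C.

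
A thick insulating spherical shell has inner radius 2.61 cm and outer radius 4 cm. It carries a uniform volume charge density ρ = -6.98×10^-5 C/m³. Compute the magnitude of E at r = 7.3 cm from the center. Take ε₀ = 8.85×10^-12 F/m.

Symmetry ⇒ E = E(r) r̂. Gaussian sphere of radius r = 7.3 cm (r > 4 cm, enclosing the whole shell).
Q_enc = ρ·(4π/3)(b³ − a³) = (-6.98×10^-5)·(4π/3)·((0.04)³ − (0.0261)³) = -1.351×10^-8 C.
Applying ∮E·dA = Q_enc/ε₀ with Φ = E(4πr²):
E = |Q_enc|/(4πε₀r²) = (1.351×10^-8)/(4π·8.85×10^-12·(0.073)²) = 2.28×10^4 N/C.

|E| ≈ 2.28e4 N/C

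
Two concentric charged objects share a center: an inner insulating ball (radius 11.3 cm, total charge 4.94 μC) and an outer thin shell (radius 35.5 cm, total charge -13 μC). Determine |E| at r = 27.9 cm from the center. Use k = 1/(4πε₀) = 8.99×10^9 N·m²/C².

|E| ≈ 5.71e5 N/C

By spherical symmetry E is radial; choose a Gaussian sphere of radius r = 27.9 cm (between the bodies, 11.3 cm < r < 35.5 cm).
The shell at 35.5 cm lies outside the Gaussian surface, so Q_enc = 4.94 μC = 4.94×10^-6 C.
By Gauss's law, ∮E·dA = E·4πr² = Q_enc/ε₀.
E = k|Q_enc|/r² = (8.99×10^9)(4.94×10^-6)/(0.279)² = 5.71×10^5 N/C.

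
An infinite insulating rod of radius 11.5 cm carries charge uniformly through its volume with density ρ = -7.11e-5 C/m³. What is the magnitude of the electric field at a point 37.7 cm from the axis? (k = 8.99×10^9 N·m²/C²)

Choose a coaxial cylinder of radius r = 37.7 cm (arbitrary length L) as the Gaussian surface (r > 11.5 cm, full cross-section enclosed).
λ_enc = ρ·πR² = (-7.11×10^-5)π(0.115)² = -2.954e-6 C/m.
Applying ∮E·dA = Q_enc/ε₀ with the end caps contributing no flux:
E = 2k|λ_enc|/r = 2(8.99×10^9)(2.954×10^-6)/(0.377) = 1.41×10^5 N/C.

E = 1.41×10^5 N/C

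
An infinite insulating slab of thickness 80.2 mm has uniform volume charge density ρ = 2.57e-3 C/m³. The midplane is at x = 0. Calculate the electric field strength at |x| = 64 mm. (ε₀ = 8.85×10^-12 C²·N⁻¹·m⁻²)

The point |x| = 64 mm lies outside the slab (half-thickness 0.0401 m). A symmetric pillbox spanning the full slab encloses Q_enc = ρ·d·A.
Flux = 2EA ⇒ E = |ρ|d/(2ε₀), independent of distance outside.
E = (2.57×10^-3)(0.0802)/(2·8.85×10^-12) = 1.16×10^7 N/C.

|E| = 1.16×10^7 V/m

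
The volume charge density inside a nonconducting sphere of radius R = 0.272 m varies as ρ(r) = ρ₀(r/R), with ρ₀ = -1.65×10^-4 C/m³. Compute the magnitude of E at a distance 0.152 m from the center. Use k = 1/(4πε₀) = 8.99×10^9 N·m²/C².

Use a concentric Gaussian sphere at r = 0.152 m (r < R).
Q_enc = ∫₀^r ρ(r')·4πr'² dr' = (4πρ₀/R) ∫₀^r r'^3 dr' = 4πρ₀ r^4/(4·R) = -1.017×10^-6 C.
By Gauss's law, ∮E·dA = E·4πr² = Q_enc/ε₀.
E = k|Q_enc|/r² = (8.99×10^9)(1.017×10^-6)/(0.152)² = 3.96×10^5 N/C.

|E| = 3.96×10^5 V/m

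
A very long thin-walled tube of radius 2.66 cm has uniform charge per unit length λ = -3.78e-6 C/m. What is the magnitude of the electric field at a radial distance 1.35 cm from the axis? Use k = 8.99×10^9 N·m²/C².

By cylindrical symmetry E is radial; use a coaxial Gaussian cylinder of radius 1.35 cm and length L (r < 2.66 cm, inside the shell).
All the surface charge lies outside this cylinder: Q_enc = 0, hence E = 0.

E = 0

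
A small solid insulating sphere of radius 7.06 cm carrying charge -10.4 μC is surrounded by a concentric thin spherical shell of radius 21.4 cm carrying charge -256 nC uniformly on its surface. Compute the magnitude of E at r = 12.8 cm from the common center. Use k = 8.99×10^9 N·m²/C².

5.71e6 V/m

By spherical symmetry E is radial; choose a Gaussian sphere of radius r = 12.8 cm (between the bodies, 7.06 cm < r < 21.4 cm).
Only the inner charge is enclosed; the outer shell contributes nothing inside itself. Q_enc = -10.4 μC = -1.04×10^-5 C.
Gauss's law: E·4πr² = Q_enc/ε₀.
E = k|Q_enc|/r² = (8.99×10^9)(1.04e-5)/(0.128)² = 5.71×10^6 N/C.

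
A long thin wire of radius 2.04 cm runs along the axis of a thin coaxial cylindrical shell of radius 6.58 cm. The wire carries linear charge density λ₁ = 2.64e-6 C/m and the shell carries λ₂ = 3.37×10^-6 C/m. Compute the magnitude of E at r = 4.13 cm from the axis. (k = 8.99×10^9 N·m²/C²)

By cylindrical symmetry E is radial; use a coaxial Gaussian cylinder of radius 4.13 cm and length L (between the conductors, 2.04 cm < r < 6.58 cm).
The shell at 6.58 cm lies outside the Gaussian surface, so λ_enc = λ₁ = 2.64×10^-6 C/m.
By Gauss's law (flux through the curved wall only), E·2πrL = λ_enc L/ε₀.
E = 2k|λ_enc|/r = 2(8.99×10^9)(2.64×10^-6)/(0.0413) = 1.15e6 N/C.

1.15×10^6 V/m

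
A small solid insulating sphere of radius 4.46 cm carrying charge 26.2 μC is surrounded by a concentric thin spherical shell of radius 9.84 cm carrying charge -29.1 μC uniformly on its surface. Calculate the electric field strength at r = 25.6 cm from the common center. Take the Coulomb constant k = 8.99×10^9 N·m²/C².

3.98e5 N/C

Take a concentric spherical Gaussian surface of radius r = 25.6 cm (r > 9.84 cm, enclosing both).
Q_enc = (26.2 μC) + (-29.1 μC) = -2.90×10^-6 C.
By Gauss's law, ∮E·dA = E·4πr² = Q_enc/ε₀.
E = k|Q_enc|/r² = (8.99×10^9)(2.90×10^-6)/(0.256)² = 3.98e5 N/C.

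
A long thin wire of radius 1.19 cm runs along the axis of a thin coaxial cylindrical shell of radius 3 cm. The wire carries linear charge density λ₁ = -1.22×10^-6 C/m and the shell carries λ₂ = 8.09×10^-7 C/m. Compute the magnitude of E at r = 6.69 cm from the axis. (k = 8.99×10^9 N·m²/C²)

Choose a coaxial cylinder of radius r = 6.69 cm (arbitrary length L) as the Gaussian surface (r > 3 cm, enclosing both).
λ_enc = λ₁ + λ₂ = (-1.22×10^-6) + (8.09e-7) = -4.11e-7 C/m.
Since E is radial and uniform over the curved surface, Φ = E·2πrL = Q_enc/ε₀ = λ_enc L/ε₀.
E = 2k|λ_enc|/r = 2(8.99×10^9)(4.11×10^-7)/(0.0669) = 1.10×10^5 N/C.

E = 1.10×10^5 N/C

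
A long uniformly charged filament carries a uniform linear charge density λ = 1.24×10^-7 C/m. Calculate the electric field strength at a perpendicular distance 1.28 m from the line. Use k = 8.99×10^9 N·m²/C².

Choose a coaxial cylinder of radius r = 1.28 m (arbitrary length L) as the Gaussian surface.
Q_enc = λL, so λ_enc = 1.24×10^-7 C/m.
By Gauss's law (flux through the curved wall only), E·2πrL = λ_enc L/ε₀.
E = 2k|λ_enc|/r = 2(8.99×10^9)(1.24×10^-7)/(1.28) = 1.74×10^3 N/C.

E ≈ 1.74×10^3 V/m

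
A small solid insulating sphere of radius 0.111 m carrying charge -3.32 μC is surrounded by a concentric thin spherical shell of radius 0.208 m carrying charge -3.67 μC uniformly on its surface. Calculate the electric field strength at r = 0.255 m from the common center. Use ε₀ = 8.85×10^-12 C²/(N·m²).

|E| = 9.67e5 N/C

By spherical symmetry E is radial; choose a Gaussian sphere of radius r = 0.255 m (r > 0.208 m, enclosing both).
Q_enc = (-3.32 μC) + (-3.67 μC) = -6.99×10^-6 C.
By Gauss's law, ∮E·dA = E·4πr² = Q_enc/ε₀.
E = |Q_enc|/(4πε₀r²) = (6.99×10^-6)/(4π·8.85×10^-12·(0.255)²) = 9.67e5 N/C.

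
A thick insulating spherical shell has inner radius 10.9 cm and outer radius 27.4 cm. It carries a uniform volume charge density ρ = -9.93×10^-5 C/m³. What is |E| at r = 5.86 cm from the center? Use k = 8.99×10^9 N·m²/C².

Symmetry ⇒ E = E(r) r̂. Gaussian sphere of radius r = 5.86 cm (r < 10.9 cm, inside the empty cavity).
No charge is enclosed, so by Gauss's law E·4πr² = 0 ⇒ E = 0.

E = 0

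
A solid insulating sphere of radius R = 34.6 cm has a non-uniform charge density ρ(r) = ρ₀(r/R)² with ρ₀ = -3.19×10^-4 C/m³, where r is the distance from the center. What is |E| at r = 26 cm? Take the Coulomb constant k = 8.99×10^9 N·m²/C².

By spherical symmetry E is radial; choose a Gaussian sphere of radius r = 26 cm (r < R).
Integrate the density: Q_enc = 4π ∫₀^r ρ₀(r'/R)^2 r'² dr' = 4πρ₀ r^5/(5·R²) = -7.957e-6 C.
Since E is radial and uniform over the Gaussian sphere, Φ = E·4πr² = Q_enc/ε₀.
E = k|Q_enc|/r² = (8.99×10^9)(7.957×10^-6)/(0.26)² = 1.06×10^6 N/C.

|E| = 1.06×10^6 N/C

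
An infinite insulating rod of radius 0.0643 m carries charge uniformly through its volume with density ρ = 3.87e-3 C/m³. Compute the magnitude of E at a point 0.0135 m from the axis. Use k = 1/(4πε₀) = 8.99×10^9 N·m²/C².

Coaxial Gaussian cylinder, radius r = 0.0135 m, length L (r < R).
Charge inside radius r per length L is ρ·πr²·L, so λ_enc = ρπr² = 2.216×10^-6 C/m.
Since E is radial and uniform over the curved surface, Φ = E·2πrL = Q_enc/ε₀ = λ_enc L/ε₀.
E = 2k|λ_enc|/r = 2(8.99×10^9)(2.216×10^-6)/(0.0135) = 2.95×10^6 N/C.

E ≈ 2.95×10^6 N/C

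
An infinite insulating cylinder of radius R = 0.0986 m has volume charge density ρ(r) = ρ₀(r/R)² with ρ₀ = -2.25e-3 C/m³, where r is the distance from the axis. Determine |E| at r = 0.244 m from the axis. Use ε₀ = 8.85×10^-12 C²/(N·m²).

Take a coaxial cylindrical Gaussian surface of radius r = 0.244 m and length L (r > R, full charge per length enclosed).
λ_enc = 2π ∫₀^R ρ₀(r'/R)^2 r' dr' = 2πρ₀R²/4 = -3.436×10^-5 C/m.
Since E is radial and uniform over the curved surface, Φ = E·2πrL = Q_enc/ε₀ = λ_enc L/ε₀.
E = |λ_enc|/(2πε₀r) = (3.436×10^-5)/(2π·8.85×10^-12·0.244) = 2.53×10^6 N/C.

E ≈ 2.53×10^6 V/m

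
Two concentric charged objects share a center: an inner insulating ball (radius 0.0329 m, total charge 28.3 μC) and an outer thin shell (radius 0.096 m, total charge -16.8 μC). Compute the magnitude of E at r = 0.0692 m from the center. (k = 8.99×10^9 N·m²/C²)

Take a concentric spherical Gaussian surface of radius r = 0.0692 m (between the bodies, 0.0329 m < r < 0.096 m).
Only the inner charge is enclosed; the outer shell contributes nothing inside itself. Q_enc = 28.3 μC = 2.83×10^-5 C.
Applying ∮E·dA = Q_enc/ε₀ with Φ = E(4πr²):
E = k|Q_enc|/r² = (8.99×10^9)(2.83×10^-5)/(0.0692)² = 5.31×10^7 N/C.

E = 5.31e7 N/C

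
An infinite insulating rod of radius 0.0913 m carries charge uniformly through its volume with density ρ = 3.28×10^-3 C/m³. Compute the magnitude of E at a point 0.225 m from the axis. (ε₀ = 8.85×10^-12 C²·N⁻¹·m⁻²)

Take a coaxial cylindrical Gaussian surface of radius r = 0.225 m and length L (r > 0.0913 m, full cross-section enclosed).
λ_enc = ρ·πR² = (3.28×10^-3)π(0.0913)² = 8.589e-5 C/m.
Gauss's law: E·2πrL = λ_enc L/ε₀.
E = |λ_enc|/(2πε₀r) = (8.589e-5)/(2π·8.85×10^-12·0.225) = 6.87e6 N/C.

|E| ≈ 6.87e6 V/m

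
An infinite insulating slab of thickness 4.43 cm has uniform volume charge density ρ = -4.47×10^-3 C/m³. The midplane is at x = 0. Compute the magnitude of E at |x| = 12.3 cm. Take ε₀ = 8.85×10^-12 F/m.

The point |x| = 12.3 cm lies outside the slab (half-thickness 0.02215 m). A symmetric pillbox spanning the full slab encloses Q_enc = ρ·d·A.
Flux = 2EA ⇒ E = |ρ|d/(2ε₀), independent of distance outside.
E = (4.47×10^-3)(0.0443)/(2·8.85×10^-12) = 1.12×10^7 N/C.

1.12×10^7 N/C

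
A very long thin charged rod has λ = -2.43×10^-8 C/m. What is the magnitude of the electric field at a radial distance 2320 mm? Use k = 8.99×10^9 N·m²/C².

Choose a coaxial cylinder of radius r = 2320 mm (arbitrary length L) as the Gaussian surface.
Q_enc = λL, so λ_enc = -2.43e-8 C/m.
Applying ∮E·dA = Q_enc/ε₀ with the end caps contributing no flux:
E = 2k|λ_enc|/r = 2(8.99×10^9)(2.43e-8)/(2.32) = 188 N/C.

|E| = 188 N/C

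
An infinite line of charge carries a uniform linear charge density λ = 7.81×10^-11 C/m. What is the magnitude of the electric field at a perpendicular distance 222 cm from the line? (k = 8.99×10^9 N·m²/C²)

E = 0.633 V/m

Take a coaxial cylindrical Gaussian surface of radius r = 222 cm and length L.
Q_enc = λL, so λ_enc = 7.81×10^-11 C/m.
Since E is radial and uniform over the curved surface, Φ = E·2πrL = Q_enc/ε₀ = λ_enc L/ε₀.
E = 2k|λ_enc|/r = 2(8.99×10^9)(7.81×10^-11)/(2.22) = 0.633 N/C.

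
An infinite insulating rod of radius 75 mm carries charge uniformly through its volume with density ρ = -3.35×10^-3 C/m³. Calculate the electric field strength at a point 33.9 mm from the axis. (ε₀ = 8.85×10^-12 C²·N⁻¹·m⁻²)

|E| ≈ 6.42×10^6 N/C

By cylindrical symmetry E is radial; use a coaxial Gaussian cylinder of radius 33.9 mm and length L (r < R).
Charge inside radius r per length L is ρ·πr²·L, so λ_enc = ρπr² = -1.209×10^-5 C/m.
Gauss's law: E·2πrL = λ_enc L/ε₀.
E = |λ_enc|/(2πε₀r) = (1.209e-5)/(2π·8.85×10^-12·0.0339) = 6.42×10^6 N/C.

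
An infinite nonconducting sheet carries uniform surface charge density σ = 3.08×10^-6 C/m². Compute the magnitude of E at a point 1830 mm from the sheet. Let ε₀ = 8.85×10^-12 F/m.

By planar symmetry E is perpendicular to the sheet and uniform; use a Gaussian pillbox with flat faces of area A on each side of the sheet.
Only the two end caps contribute flux: Φ = 2EA. With Q_enc = σA, Gauss's law gives E = |σ|/(2ε₀).
E = |σ|/(2ε₀) = (3.08e-6)/(2·8.85×10^-12) = 1.74e5 N/C.

|E| ≈ 1.74×10^5 N/C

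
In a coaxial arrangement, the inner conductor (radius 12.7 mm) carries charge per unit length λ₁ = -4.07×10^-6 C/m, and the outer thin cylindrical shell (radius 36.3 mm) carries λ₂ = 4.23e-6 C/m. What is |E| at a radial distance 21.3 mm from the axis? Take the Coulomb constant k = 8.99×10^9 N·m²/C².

E = 3.44×10^6 N/C

By cylindrical symmetry E is radial; use a coaxial Gaussian cylinder of radius 21.3 mm and length L (between the conductors, 12.7 mm < r < 36.3 mm).
The shell at 36.3 mm lies outside the Gaussian surface, so λ_enc = λ₁ = -4.07×10^-6 C/m.
Applying ∮E·dA = Q_enc/ε₀ with the end caps contributing no flux:
E = 2k|λ_enc|/r = 2(8.99×10^9)(4.07×10^-6)/(0.0213) = 3.44e6 N/C.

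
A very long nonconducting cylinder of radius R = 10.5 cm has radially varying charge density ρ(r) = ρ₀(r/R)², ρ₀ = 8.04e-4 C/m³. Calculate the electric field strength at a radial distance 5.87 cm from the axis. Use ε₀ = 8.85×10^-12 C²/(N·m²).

Coaxial Gaussian cylinder, radius r = 5.87 cm, length L (r < R).
λ_enc = ∫₀^r ρ(r')·2πr' dr' = (2πρ₀/R²)·r^4/4 = 1.36×10^-6 C/m.
Since E is radial and uniform over the curved surface, Φ = E·2πrL = Q_enc/ε₀ = λ_enc L/ε₀.
E = |λ_enc|/(2πε₀r) = (1.36×10^-6)/(2π·8.85×10^-12·0.0587) = 4.17e5 N/C.

E = 4.17×10^5 N/C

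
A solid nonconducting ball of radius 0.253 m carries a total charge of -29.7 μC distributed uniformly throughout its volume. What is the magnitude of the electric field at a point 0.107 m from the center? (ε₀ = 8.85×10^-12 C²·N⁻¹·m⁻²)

By spherical symmetry E is radial; choose a Gaussian sphere of radius r = 0.107 m (r < R).
Only the charge within r is enclosed: Q_enc = Q·(r/R)³ = (-29.7 μC)·(0.107 m/0.253 m)³ = -2.247×10^-6 C.
Since E is radial and uniform over the Gaussian sphere, Φ = E·4πr² = Q_enc/ε₀.
E = |Q_enc|/(4πε₀r²) = (2.247e-6)/(4π·8.85×10^-12·(0.107)²) = 1.76×10^6 N/C.

E ≈ 1.76×10^6 N/C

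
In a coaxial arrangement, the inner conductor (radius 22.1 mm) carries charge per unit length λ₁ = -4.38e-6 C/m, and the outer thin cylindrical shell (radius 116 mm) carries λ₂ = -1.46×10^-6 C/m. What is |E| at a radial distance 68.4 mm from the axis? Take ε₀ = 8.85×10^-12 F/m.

|E| ≈ 1.15e6 V/m

Take a coaxial cylindrical Gaussian surface of radius r = 68.4 mm and length L (between the conductors, 22.1 mm < r < 116 mm).
The shell at 116 mm lies outside the Gaussian surface, so λ_enc = λ₁ = -4.38×10^-6 C/m.
By Gauss's law (flux through the curved wall only), E·2πrL = λ_enc L/ε₀.
E = |λ_enc|/(2πε₀r) = (4.38×10^-6)/(2π·8.85×10^-12·0.0684) = 1.15×10^6 N/C.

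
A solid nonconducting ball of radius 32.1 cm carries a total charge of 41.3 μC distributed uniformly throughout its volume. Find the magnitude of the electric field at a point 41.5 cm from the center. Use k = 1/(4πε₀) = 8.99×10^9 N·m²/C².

Symmetry ⇒ E = E(r) r̂. Gaussian sphere of radius r = 41.5 cm (r > R, so the entire charge is enclosed).
Q_enc = 41.3 μC = 4.13e-5 C.
By Gauss's law, ∮E·dA = E·4πr² = Q_enc/ε₀.
E = k|Q_enc|/r² = (8.99×10^9)(4.13×10^-5)/(0.415)² = 2.16×10^6 N/C.

2.16e6 N/C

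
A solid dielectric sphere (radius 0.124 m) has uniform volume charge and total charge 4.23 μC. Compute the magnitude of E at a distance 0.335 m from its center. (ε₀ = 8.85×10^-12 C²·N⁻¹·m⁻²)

Use a concentric Gaussian sphere at r = 0.335 m (r > R, so the entire charge is enclosed).
Q_enc = 4.23 μC = 4.23×10^-6 C.
Applying ∮E·dA = Q_enc/ε₀ with Φ = E(4πr²):
E = |Q_enc|/(4πε₀r²) = (4.23e-6)/(4π·8.85×10^-12·(0.335)²) = 3.39e5 N/C.

E ≈ 3.39×10^5 V/m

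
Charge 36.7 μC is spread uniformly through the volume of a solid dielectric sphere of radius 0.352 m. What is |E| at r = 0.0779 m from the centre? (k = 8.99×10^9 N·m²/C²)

|E| = 5.89×10^5 N/C

Use a concentric Gaussian sphere at r = 0.0779 m (r < R).
Only the charge within r is enclosed: Q_enc = Q·(r/R)³ = (36.7 μC)·(0.0779 m/0.352 m)³ = 3.978×10^-7 C.
Applying ∮E·dA = Q_enc/ε₀ with Φ = E(4πr²):
E = k|Q_enc|/r² = (8.99×10^9)(3.978×10^-7)/(0.0779)² = 5.89e5 N/C.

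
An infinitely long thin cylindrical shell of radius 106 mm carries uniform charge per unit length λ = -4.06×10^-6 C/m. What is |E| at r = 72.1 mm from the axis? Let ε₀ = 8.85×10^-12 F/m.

|E| = 0 V/m

Take a coaxial cylindrical Gaussian surface of radius r = 72.1 mm and length L (r < 106 mm, inside the shell).
No charge is enclosed, so Gauss's law gives E·2πrL = 0 ⇒ E = 0.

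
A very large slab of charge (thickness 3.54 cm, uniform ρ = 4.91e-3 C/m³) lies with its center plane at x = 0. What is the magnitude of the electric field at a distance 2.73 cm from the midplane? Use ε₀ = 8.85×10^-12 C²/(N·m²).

The point |x| = 2.73 cm lies outside the slab (half-thickness 0.0177 m). A symmetric pillbox spanning the full slab encloses Q_enc = ρ·d·A.
Flux = 2EA ⇒ E = |ρ|d/(2ε₀), independent of distance outside.
E = (4.91e-3)(0.0354)/(2·8.85×10^-12) = 9.82e6 N/C.

E = 9.82e6 V/m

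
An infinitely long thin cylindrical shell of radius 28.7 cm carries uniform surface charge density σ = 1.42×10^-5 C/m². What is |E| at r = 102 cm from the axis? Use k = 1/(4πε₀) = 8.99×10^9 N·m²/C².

E = 4.51×10^5 V/m

Take a coaxial cylindrical Gaussian surface of radius r = 102 cm and length L (r > 28.7 cm).
The whole shell is enclosed: λ_enc = σ·2πR = (1.42e-5)·2π·(0.287) = 2.561×10^-5 C/m.
Gauss's law: E·2πrL = λ_enc L/ε₀.
E = 2k|λ_enc|/r = 2(8.99×10^9)(2.561e-5)/(1.02) = 4.51×10^5 N/C.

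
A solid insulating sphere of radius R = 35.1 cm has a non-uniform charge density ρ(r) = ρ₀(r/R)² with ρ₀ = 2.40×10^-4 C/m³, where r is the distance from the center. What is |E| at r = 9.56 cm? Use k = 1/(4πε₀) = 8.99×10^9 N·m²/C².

Take a concentric spherical Gaussian surface of radius r = 9.56 cm (r < R).
Integrate the density: Q_enc = 4π ∫₀^r ρ₀(r'/R)^2 r'² dr' = 4πρ₀ r^5/(5·R²) = 3.91×10^-8 C.
Since E is radial and uniform over the Gaussian sphere, Φ = E·4πr² = Q_enc/ε₀.
E = k|Q_enc|/r² = (8.99×10^9)(3.91e-8)/(0.0956)² = 3.85×10^4 N/C.

|E| = 3.85×10^4 N/C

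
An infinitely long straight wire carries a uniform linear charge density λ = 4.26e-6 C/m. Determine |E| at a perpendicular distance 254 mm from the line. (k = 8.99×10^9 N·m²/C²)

E ≈ 3.02×10^5 V/m

Take a coaxial cylindrical Gaussian surface of radius r = 254 mm and length L.
Q_enc = λL, so λ_enc = 4.26×10^-6 C/m.
Since E is radial and uniform over the curved surface, Φ = E·2πrL = Q_enc/ε₀ = λ_enc L/ε₀.
E = 2k|λ_enc|/r = 2(8.99×10^9)(4.26×10^-6)/(0.254) = 3.02×10^5 N/C.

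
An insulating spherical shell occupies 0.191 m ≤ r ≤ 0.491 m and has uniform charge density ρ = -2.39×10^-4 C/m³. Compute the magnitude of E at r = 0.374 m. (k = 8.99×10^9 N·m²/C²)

Use a concentric Gaussian sphere at r = 0.374 m (within the shell material, 0.191 m < r < 0.491 m).
Enclosed charge is the volume from a to r: Q_enc = (4π/3)ρ(r³ − a³) = -4.54×10^-5 C.
Applying ∮E·dA = Q_enc/ε₀ with Φ = E(4πr²):
E = k|Q_enc|/r² = (8.99×10^9)(4.54×10^-5)/(0.374)² = 2.92e6 N/C.

|E| ≈ 2.92×10^6 N/C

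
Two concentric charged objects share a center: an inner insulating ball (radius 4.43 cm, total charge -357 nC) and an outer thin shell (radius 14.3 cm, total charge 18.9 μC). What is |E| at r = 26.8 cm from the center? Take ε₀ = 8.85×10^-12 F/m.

Symmetry ⇒ E = E(r) r̂. Gaussian sphere of radius r = 26.8 cm (r > 14.3 cm, enclosing both).
Q_enc = (-357 nC) + (18.9 μC) = 1.854×10^-5 C.
Since E is radial and uniform over the Gaussian sphere, Φ = E·4πr² = Q_enc/ε₀.
E = |Q_enc|/(4πε₀r²) = (1.854×10^-5)/(4π·8.85×10^-12·(0.268)²) = 2.32×10^6 N/C.

E = 2.32e6 V/m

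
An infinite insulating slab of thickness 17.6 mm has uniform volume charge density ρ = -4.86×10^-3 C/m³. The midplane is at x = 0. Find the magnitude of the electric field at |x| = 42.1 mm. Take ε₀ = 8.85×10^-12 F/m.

|E| ≈ 4.83e6 N/C

The point |x| = 42.1 mm lies outside the slab (half-thickness 0.0088 m). A symmetric pillbox spanning the full slab encloses Q_enc = ρ·d·A.
Flux = 2EA ⇒ E = |ρ|d/(2ε₀), independent of distance outside.
E = (4.86e-3)(0.0176)/(2·8.85×10^-12) = 4.83×10^6 N/C.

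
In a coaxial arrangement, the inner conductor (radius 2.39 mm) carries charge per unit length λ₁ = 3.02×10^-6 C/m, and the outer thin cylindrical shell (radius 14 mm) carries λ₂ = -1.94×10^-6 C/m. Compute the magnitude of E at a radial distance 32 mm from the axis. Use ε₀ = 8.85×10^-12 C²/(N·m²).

Coaxial Gaussian cylinder, radius r = 32 mm, length L (r > 14 mm, enclosing both).
λ_enc = λ₁ + λ₂ = (3.02×10^-6) + (-1.94×10^-6) = 1.08×10^-6 C/m.
By Gauss's law (flux through the curved wall only), E·2πrL = λ_enc L/ε₀.
E = |λ_enc|/(2πε₀r) = (1.08×10^-6)/(2π·8.85×10^-12·0.032) = 6.07e5 N/C.

6.07×10^5 N/C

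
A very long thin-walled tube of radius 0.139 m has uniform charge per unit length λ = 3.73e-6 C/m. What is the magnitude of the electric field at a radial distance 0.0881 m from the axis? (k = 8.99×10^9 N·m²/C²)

Take a coaxial cylindrical Gaussian surface of radius r = 0.0881 m and length L (r < 0.139 m, inside the shell).
All the surface charge lies outside this cylinder: Q_enc = 0, hence E = 0.

|E| = 0 N/C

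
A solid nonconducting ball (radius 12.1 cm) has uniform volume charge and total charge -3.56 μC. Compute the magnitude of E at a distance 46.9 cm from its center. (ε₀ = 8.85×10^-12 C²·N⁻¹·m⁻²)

Symmetry ⇒ E = E(r) r̂. Gaussian sphere of radius r = 46.9 cm (r > R, so the entire charge is enclosed).
Q_enc = -3.56 μC = -3.56×10^-6 C.
Since E is radial and uniform over the Gaussian sphere, Φ = E·4πr² = Q_enc/ε₀.
E = |Q_enc|/(4πε₀r²) = (3.56×10^-6)/(4π·8.85×10^-12·(0.469)²) = 1.46×10^5 N/C.

E ≈ 1.46e5 N/C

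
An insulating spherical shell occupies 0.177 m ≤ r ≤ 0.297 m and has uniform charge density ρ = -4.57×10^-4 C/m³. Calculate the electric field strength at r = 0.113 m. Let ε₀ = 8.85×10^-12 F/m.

E = 0 (no enclosed charge)

Use a concentric Gaussian sphere at r = 0.113 m (r < 0.177 m, inside the empty cavity).
No charge is enclosed, so by Gauss's law E·4πr² = 0 ⇒ E = 0.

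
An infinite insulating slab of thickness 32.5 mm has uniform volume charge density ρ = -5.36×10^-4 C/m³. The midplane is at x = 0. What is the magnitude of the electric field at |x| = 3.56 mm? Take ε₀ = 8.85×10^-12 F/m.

By symmetry E is perpendicular to the slab. A Gaussian pillbox from −3.56 mm to +3.56 mm (face area A) lies entirely within the slab.
Q_enc = ρ·(2x)·A and flux = 2EA, so 2EA = 2ρxA/ε₀ ⇒ E = |ρ|x/ε₀.
E = (5.36×10^-4)(0.00356)/(8.85×10^-12) = 2.16e5 N/C.

E ≈ 2.16e5 V/m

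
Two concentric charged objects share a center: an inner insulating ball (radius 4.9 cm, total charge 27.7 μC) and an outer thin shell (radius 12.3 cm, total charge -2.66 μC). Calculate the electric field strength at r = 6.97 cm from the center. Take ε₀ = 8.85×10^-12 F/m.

|E| ≈ 5.13×10^7 N/C

Symmetry ⇒ E = E(r) r̂. Gaussian sphere of radius r = 6.97 cm (between the bodies, 4.9 cm < r < 12.3 cm).
The shell at 12.3 cm lies outside the Gaussian surface, so Q_enc = 27.7 μC = 2.77×10^-5 C.
Applying ∮E·dA = Q_enc/ε₀ with Φ = E(4πr²):
E = |Q_enc|/(4πε₀r²) = (2.77×10^-5)/(4π·8.85×10^-12·(0.0697)²) = 5.13e7 N/C.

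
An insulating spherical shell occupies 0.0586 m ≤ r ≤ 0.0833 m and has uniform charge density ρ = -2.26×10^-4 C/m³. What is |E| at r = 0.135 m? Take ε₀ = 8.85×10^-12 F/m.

E ≈ 1.76e5 V/m

Symmetry ⇒ E = E(r) r̂. Gaussian sphere of radius r = 0.135 m (r > 0.0833 m, enclosing the whole shell).
Q_enc = ρ·(4π/3)(b³ − a³) = (-2.26×10^-4)·(4π/3)·((0.0833)³ − (0.0586)³) = -3.567e-7 C.
Applying ∮E·dA = Q_enc/ε₀ with Φ = E(4πr²):
E = |Q_enc|/(4πε₀r²) = (3.567×10^-7)/(4π·8.85×10^-12·(0.135)²) = 1.76×10^5 N/C.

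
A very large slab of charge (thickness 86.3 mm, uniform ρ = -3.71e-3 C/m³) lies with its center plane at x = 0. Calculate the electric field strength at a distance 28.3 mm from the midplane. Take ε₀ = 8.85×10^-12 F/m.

1.19e7 V/m

By symmetry E is perpendicular to the slab. A Gaussian pillbox from −28.3 mm to +28.3 mm (face area A) lies entirely within the slab.
Q_enc = ρ·(2x)·A and flux = 2EA, so 2EA = 2ρxA/ε₀ ⇒ E = |ρ|x/ε₀.
E = (3.71e-3)(0.0283)/(8.85×10^-12) = 1.19×10^7 N/C.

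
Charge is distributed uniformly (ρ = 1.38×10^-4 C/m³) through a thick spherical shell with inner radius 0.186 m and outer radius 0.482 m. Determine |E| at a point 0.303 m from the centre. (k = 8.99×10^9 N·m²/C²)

By spherical symmetry E is radial; choose a Gaussian sphere of radius r = 0.303 m (within the shell material, 0.186 m < r < 0.482 m).
Only the shell between 0.186 m and r is enclosed: Q_enc = ρ·(4π/3)(r³ − a³) = (1.38×10^-4)·(4π/3)·((0.303)³ − (0.186)³) = 1.236×10^-5 C.
Since E is radial and uniform over the Gaussian sphere, Φ = E·4πr² = Q_enc/ε₀.
E = k|Q_enc|/r² = (8.99×10^9)(1.236×10^-5)/(0.303)² = 1.21×10^6 N/C.

1.21e6 N/C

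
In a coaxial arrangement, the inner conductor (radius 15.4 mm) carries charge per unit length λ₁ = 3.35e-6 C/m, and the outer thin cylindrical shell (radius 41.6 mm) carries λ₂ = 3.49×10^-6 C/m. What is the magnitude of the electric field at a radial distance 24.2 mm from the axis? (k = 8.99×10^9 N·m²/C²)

By cylindrical symmetry E is radial; use a coaxial Gaussian cylinder of radius 24.2 mm and length L (between the conductors, 15.4 mm < r < 41.6 mm).
Only the inner wire is enclosed; the outer shell contributes nothing inside itself. λ_enc = λ₁ = 3.35e-6 C/m.
Applying ∮E·dA = Q_enc/ε₀ with the end caps contributing no flux:
E = 2k|λ_enc|/r = 2(8.99×10^9)(3.35×10^-6)/(0.0242) = 2.49×10^6 N/C.

|E| ≈ 2.49×10^6 N/C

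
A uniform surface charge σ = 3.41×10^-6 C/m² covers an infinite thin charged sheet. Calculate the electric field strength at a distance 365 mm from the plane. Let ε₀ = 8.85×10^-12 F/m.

E ≈ 1.93e5 N/C

Choose a cylindrical pillbox piercing the sheet, end faces (area A) parallel to it.
Only the two end caps contribute flux: Φ = 2EA. With Q_enc = σA, Gauss's law gives E = |σ|/(2ε₀).
E = |σ|/(2ε₀) = (3.41e-6)/(2·8.85×10^-12) = 1.93e5 N/C.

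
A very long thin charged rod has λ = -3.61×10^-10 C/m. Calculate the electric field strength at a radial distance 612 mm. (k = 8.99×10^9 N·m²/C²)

|E| = 10.6 V/m

Coaxial Gaussian cylinder, radius r = 612 mm, length L.
Q_enc = λL, so λ_enc = -3.61×10^-10 C/m.
By Gauss's law (flux through the curved wall only), E·2πrL = λ_enc L/ε₀.
E = 2k|λ_enc|/r = 2(8.99×10^9)(3.61×10^-10)/(0.612) = 10.6 N/C.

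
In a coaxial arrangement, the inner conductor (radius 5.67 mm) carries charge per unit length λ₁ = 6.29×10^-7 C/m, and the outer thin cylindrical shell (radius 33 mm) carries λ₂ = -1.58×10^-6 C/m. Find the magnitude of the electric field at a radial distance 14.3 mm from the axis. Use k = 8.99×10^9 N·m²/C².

Take a coaxial cylindrical Gaussian surface of radius r = 14.3 mm and length L (between the conductors, 5.67 mm < r < 33 mm).
Only the inner wire is enclosed; the outer shell contributes nothing inside itself. λ_enc = λ₁ = 6.29e-7 C/m.
Since E is radial and uniform over the curved surface, Φ = E·2πrL = Q_enc/ε₀ = λ_enc L/ε₀.
E = 2k|λ_enc|/r = 2(8.99×10^9)(6.29×10^-7)/(0.0143) = 7.91×10^5 N/C.

7.91×10^5 N/C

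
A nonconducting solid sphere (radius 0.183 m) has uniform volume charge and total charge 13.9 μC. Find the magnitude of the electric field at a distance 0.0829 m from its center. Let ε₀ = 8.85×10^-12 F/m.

Use a concentric Gaussian sphere at r = 0.0829 m (r < R).
Only the charge within r is enclosed: Q_enc = Q·(r/R)³ = (13.9 μC)·(0.0829 m/0.183 m)³ = 1.292e-6 C.
Gauss's law: E·4πr² = Q_enc/ε₀.
E = |Q_enc|/(4πε₀r²) = (1.292×10^-6)/(4π·8.85×10^-12·(0.0829)²) = 1.69×10^6 N/C.

|E| ≈ 1.69e6 V/m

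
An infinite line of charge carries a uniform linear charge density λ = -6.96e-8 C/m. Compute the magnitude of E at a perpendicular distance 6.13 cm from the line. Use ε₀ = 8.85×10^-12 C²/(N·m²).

Take a coaxial cylindrical Gaussian surface of radius r = 6.13 cm and length L.
Q_enc = λL, so λ_enc = -6.96e-8 C/m.
Applying ∮E·dA = Q_enc/ε₀ with the end caps contributing no flux:
E = |λ_enc|/(2πε₀r) = (6.96×10^-8)/(2π·8.85×10^-12·0.0613) = 2.04×10^4 N/C.

E ≈ 2.04e4 N/C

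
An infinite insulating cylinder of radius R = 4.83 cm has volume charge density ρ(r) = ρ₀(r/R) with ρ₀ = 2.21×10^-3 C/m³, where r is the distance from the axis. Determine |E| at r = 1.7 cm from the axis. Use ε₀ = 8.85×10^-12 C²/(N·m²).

Take a coaxial cylindrical Gaussian surface of radius r = 1.7 cm and length L (r < R).
λ_enc = ∫₀^r ρ(r')·2πr' dr' = (2πρ₀/R)·r^3/3 = 4.708×10^-7 C/m.
By Gauss's law (flux through the curved wall only), E·2πrL = λ_enc L/ε₀.
E = |λ_enc|/(2πε₀r) = (4.708×10^-7)/(2π·8.85×10^-12·0.017) = 4.98×10^5 N/C.

E ≈ 4.98×10^5 N/C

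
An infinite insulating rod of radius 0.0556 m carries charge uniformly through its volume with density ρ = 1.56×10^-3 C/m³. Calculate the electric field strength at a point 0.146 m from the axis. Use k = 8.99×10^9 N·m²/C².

E = 1.87×10^6 N/C

Take a coaxial cylindrical Gaussian surface of radius r = 0.146 m and length L (r > 0.0556 m, full cross-section enclosed).
λ_enc = ρ·πR² = (1.56e-3)π(0.0556)² = 1.515×10^-5 C/m.
Applying ∮E·dA = Q_enc/ε₀ with the end caps contributing no flux:
E = 2k|λ_enc|/r = 2(8.99×10^9)(1.515×10^-5)/(0.146) = 1.87e6 N/C.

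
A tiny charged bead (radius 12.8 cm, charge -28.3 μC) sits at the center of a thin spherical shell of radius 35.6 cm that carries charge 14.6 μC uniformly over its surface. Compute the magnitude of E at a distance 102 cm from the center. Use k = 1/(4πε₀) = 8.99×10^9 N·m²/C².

|E| ≈ 1.18×10^5 N/C

Use a concentric Gaussian sphere at r = 102 cm (r > 35.6 cm, enclosing both).
Q_enc = (-28.3 μC) + (14.6 μC) = -1.37e-5 C.
By Gauss's law, ∮E·dA = E·4πr² = Q_enc/ε₀.
E = k|Q_enc|/r² = (8.99×10^9)(1.37×10^-5)/(1.02)² = 1.18×10^5 N/C.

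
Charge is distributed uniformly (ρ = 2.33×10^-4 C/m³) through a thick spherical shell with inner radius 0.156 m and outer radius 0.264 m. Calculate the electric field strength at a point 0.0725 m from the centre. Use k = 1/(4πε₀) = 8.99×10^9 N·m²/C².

E = 0

Symmetry ⇒ E = E(r) r̂. Gaussian sphere of radius r = 0.0725 m (r < 0.156 m, inside the empty cavity).
Q_enc = 0 (all charge lies at larger r); Gauss's law gives E = 0.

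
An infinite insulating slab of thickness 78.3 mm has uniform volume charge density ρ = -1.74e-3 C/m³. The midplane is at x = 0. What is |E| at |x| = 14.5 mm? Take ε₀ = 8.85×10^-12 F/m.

By symmetry E is perpendicular to the slab. A Gaussian pillbox from −14.5 mm to +14.5 mm (face area A) lies entirely within the slab.
Q_enc = ρ·(2x)·A and flux = 2EA, so 2EA = 2ρxA/ε₀ ⇒ E = |ρ|x/ε₀.
E = (1.74e-3)(0.0145)/(8.85×10^-12) = 2.85×10^6 N/C.

E ≈ 2.85×10^6 N/C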